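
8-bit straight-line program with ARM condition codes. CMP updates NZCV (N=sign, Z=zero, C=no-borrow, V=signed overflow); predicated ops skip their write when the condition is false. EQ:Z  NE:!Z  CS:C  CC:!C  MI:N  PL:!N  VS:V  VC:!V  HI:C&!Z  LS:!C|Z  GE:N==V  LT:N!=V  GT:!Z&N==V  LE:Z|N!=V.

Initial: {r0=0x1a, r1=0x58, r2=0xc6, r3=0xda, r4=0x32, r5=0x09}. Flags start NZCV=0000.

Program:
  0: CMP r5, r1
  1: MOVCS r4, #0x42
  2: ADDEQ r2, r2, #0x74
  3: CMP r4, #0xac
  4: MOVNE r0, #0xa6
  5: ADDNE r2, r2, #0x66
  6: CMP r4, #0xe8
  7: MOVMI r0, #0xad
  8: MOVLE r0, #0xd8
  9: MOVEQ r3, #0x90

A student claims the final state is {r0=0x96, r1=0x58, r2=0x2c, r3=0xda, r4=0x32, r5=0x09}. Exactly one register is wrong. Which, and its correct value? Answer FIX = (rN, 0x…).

[0] flags=1000 → (cmp)
[1] flags=1000 CS?F → skip
[2] flags=1000 EQ?F → skip
[3] flags=1001 → (cmp)
[4] flags=1001 NE?T → r0=0xa6
[5] flags=1001 NE?T → r2=0x2c
[6] flags=0000 → (cmp)
[7] flags=0000 MI?F → skip
[8] flags=0000 LE?F → skip
[9] flags=0000 EQ?F → skip

FIX = (r0, 0xa6)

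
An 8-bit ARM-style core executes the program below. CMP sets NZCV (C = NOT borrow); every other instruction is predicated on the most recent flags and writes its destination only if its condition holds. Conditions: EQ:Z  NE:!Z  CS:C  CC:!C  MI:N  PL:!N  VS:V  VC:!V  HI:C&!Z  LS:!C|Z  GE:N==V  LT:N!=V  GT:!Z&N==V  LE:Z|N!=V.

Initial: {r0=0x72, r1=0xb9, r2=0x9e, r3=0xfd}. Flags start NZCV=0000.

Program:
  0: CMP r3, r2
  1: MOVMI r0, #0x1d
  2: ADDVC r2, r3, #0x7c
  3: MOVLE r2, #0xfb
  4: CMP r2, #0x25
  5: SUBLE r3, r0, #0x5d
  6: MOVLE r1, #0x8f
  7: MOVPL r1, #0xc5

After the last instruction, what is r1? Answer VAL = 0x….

VAL = 0xc5

[0] flags=0010 → (cmp)
[1] flags=0010 MI?F → skip
[2] flags=0010 VC?T → r2=0x79
[3] flags=0010 LE?F → skip
[4] flags=0010 → (cmp)
[5] flags=0010 LE?F → skip
[6] flags=0010 LE?F → skip
[7] flags=0010 PL?T → r1=0xc5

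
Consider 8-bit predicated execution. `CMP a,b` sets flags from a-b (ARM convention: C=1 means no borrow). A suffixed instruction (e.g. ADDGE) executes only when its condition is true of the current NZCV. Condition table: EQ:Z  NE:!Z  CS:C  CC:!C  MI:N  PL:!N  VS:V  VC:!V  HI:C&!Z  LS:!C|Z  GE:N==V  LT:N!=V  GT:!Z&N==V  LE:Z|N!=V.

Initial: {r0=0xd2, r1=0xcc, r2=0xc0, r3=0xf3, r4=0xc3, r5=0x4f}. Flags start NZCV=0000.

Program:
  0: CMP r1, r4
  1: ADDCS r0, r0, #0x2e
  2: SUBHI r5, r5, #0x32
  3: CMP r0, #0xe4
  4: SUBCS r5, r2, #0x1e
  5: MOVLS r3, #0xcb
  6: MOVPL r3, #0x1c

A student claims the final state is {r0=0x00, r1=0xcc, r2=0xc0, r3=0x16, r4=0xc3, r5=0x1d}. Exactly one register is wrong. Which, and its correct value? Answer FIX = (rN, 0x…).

[0] flags=0010 → (cmp)
[1] flags=0010 CS?T → r0=0x00
[2] flags=0010 HI?T → r5=0x1d
[3] flags=0000 → (cmp)
[4] flags=0000 CS?F → skip
[5] flags=0000 LS?T → r3=0xcb
[6] flags=0000 PL?T → r3=0x1c

FIX = (r3, 0x1c)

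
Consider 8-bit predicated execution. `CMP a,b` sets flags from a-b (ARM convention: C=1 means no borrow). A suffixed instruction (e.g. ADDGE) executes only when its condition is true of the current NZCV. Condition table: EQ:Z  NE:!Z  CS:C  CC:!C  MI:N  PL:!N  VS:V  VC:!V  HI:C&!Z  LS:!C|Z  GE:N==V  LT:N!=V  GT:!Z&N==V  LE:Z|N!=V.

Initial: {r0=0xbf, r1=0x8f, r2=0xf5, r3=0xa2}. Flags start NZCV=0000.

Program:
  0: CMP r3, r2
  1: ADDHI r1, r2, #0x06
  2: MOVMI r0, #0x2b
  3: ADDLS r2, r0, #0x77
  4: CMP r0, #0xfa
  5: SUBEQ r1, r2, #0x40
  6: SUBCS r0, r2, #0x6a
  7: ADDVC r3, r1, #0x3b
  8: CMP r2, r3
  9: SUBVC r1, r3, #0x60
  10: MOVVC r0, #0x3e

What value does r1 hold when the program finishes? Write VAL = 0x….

0: ✓ CMP  NZCV=1000
1: · ADDHI
2: ✓ MOVMI  r0←0x2b
3: ✓ ADDLS  r2←0xa2
4: ✓ CMP  NZCV=0000
5: · SUBEQ
6: · SUBCS
7: ✓ ADDVC  r3←0xca
8: ✓ CMP  NZCV=1000
9: ✓ SUBVC  r1←0x6a
10: ✓ MOVVC  r0←0x3e

VAL = 0x6a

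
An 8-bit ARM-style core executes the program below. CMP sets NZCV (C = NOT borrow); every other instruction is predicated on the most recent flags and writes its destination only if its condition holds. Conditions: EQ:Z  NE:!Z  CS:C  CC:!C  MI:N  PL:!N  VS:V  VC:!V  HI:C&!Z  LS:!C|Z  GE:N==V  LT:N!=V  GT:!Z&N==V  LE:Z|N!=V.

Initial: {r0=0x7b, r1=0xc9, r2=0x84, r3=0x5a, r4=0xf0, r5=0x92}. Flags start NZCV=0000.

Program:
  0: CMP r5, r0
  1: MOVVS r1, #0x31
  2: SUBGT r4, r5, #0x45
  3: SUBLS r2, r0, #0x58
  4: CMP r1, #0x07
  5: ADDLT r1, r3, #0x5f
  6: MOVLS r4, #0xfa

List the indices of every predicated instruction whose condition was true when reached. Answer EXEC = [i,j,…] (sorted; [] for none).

EXEC = [1]

0: ✓ CMP  NZCV=0011
1: ✓ MOVVS  r1←0x31
2: · SUBGT
3: · SUBLS
4: ✓ CMP  NZCV=0010
5: · ADDLT
6: · MOVLS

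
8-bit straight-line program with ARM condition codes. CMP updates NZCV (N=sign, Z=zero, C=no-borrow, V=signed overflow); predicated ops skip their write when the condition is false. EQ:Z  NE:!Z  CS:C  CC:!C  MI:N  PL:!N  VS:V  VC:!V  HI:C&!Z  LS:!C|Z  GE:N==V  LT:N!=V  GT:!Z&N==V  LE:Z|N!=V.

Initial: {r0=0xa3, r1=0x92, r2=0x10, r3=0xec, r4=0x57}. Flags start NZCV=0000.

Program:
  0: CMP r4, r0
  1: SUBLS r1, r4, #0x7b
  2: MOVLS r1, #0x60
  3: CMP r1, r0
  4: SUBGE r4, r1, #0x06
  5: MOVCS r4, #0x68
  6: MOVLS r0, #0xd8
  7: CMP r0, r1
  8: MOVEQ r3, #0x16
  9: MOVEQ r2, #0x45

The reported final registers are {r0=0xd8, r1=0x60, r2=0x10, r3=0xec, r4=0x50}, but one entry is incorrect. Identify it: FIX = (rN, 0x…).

[0] flags=1001 → (cmp)
[1] flags=1001 LS?T → r1=0xdc
[2] flags=1001 LS?T → r1=0x60
[3] flags=1001 → (cmp)
[4] flags=1001 GE?T → r4=0x5a
[5] flags=1001 CS?F → skip
[6] flags=1001 LS?T → r0=0xd8
[7] flags=0011 → (cmp)
[8] flags=0011 EQ?F → skip
[9] flags=0011 EQ?F → skip

FIX = (r4, 0x5a)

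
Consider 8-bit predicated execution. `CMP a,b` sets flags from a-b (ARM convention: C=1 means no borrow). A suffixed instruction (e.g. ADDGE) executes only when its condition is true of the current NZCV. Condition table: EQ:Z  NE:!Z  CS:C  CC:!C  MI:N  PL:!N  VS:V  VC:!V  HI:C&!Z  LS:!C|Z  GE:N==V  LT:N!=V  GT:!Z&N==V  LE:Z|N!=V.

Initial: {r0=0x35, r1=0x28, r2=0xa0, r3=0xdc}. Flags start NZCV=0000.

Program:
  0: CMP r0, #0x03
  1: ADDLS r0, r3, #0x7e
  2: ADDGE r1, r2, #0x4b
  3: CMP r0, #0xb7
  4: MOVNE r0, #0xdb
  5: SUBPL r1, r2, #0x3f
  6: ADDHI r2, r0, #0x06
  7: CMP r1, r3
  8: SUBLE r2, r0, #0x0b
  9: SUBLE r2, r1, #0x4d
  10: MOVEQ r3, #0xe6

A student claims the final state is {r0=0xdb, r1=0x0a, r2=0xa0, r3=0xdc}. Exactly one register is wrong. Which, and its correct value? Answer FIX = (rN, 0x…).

[0] flags=0010 → (cmp)
[1] flags=0010 LS?F → skip
[2] flags=0010 GE?T → r1=0xeb
[3] flags=0000 → (cmp)
[4] flags=0000 NE?T → r0=0xdb
[5] flags=0000 PL?T → r1=0x61
[6] flags=0000 HI?F → skip
[7] flags=1001 → (cmp)
[8] flags=1001 LE?F → skip
[9] flags=1001 LE?F → skip
[10] flags=1001 EQ?F → skip

FIX = (r1, 0x61)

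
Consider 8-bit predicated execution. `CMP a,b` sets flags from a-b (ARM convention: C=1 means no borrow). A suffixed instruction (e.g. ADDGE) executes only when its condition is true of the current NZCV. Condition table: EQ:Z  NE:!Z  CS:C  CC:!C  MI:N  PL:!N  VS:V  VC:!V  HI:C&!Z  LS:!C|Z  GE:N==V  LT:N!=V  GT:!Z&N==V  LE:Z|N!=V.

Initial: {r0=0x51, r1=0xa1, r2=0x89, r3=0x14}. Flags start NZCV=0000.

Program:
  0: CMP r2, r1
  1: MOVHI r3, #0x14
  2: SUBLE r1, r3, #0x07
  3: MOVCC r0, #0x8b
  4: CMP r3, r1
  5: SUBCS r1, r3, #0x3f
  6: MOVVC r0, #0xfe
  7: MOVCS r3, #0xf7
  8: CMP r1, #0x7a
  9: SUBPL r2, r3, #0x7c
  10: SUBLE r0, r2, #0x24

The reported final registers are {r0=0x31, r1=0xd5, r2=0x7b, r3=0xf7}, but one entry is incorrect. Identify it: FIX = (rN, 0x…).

FIX = (r0, 0x57)

[0] flags=1000 → (cmp)
[1] flags=1000 HI?F → skip
[2] flags=1000 LE?T → r1=0x0d
[3] flags=1000 CC?T → r0=0x8b
[4] flags=0010 → (cmp)
[5] flags=0010 CS?T → r1=0xd5
[6] flags=0010 VC?T → r0=0xfe
[7] flags=0010 CS?T → r3=0xf7
[8] flags=0011 → (cmp)
[9] flags=0011 PL?T → r2=0x7b
[10] flags=0011 LE?T → r0=0x57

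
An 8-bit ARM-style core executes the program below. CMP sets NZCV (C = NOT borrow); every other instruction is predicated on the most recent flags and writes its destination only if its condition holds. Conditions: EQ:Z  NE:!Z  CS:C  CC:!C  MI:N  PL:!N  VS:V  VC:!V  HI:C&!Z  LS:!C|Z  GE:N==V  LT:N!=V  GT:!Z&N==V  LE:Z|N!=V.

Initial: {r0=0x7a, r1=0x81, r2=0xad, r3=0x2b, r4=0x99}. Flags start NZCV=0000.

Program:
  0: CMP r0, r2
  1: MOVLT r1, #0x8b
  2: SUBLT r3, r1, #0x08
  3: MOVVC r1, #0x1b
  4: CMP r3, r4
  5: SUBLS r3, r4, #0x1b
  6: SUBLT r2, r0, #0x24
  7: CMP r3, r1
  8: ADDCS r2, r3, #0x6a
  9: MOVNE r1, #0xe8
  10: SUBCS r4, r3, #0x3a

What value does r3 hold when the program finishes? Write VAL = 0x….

0: ✓ CMP  NZCV=1001
1: · MOVLT
2: · SUBLT
3: · MOVVC
4: ✓ CMP  NZCV=1001
5: ✓ SUBLS  r3←0x7e
6: · SUBLT
7: ✓ CMP  NZCV=1001
8: · ADDCS
9: ✓ MOVNE  r1←0xe8
10: · SUBCS

VAL = 0x7e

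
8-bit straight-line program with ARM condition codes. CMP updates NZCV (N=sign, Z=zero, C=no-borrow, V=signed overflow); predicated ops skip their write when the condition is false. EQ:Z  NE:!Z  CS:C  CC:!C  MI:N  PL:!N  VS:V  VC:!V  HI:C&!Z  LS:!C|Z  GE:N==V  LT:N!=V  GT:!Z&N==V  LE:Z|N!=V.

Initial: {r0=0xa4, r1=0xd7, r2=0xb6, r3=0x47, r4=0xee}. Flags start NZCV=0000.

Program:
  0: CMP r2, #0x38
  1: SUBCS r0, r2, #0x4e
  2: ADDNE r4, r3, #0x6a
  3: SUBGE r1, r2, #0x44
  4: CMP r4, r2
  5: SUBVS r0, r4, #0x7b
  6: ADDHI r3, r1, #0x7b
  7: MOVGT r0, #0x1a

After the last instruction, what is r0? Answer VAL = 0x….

0: ✓ CMP  NZCV=0011
1: ✓ SUBCS  r0←0x68
2: ✓ ADDNE  r4←0xb1
3: · SUBGE
4: ✓ CMP  NZCV=1000
5: · SUBVS
6: · ADDHI
7: · MOVGT

VAL = 0x68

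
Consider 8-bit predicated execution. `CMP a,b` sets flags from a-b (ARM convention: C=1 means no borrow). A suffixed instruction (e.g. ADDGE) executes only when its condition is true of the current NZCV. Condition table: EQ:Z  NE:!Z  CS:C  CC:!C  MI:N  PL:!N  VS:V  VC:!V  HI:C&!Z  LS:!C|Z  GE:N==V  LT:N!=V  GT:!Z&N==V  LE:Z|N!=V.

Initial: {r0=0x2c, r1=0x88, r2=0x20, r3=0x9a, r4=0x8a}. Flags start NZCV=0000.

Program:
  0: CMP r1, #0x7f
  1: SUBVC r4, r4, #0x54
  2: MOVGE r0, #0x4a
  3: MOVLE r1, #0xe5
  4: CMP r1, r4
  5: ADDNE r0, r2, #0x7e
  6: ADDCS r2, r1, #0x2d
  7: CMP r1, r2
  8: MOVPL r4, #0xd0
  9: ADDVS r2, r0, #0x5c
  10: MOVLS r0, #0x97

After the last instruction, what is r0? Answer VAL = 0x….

VAL = 0x9e

0: ✓ CMP  NZCV=0011
1: · SUBVC
2: · MOVGE
3: ✓ MOVLE  r1←0xe5
4: ✓ CMP  NZCV=0010
5: ✓ ADDNE  r0←0x9e
6: ✓ ADDCS  r2←0x12
7: ✓ CMP  NZCV=1010
8: · MOVPL
9: · ADDVS
10: · MOVLS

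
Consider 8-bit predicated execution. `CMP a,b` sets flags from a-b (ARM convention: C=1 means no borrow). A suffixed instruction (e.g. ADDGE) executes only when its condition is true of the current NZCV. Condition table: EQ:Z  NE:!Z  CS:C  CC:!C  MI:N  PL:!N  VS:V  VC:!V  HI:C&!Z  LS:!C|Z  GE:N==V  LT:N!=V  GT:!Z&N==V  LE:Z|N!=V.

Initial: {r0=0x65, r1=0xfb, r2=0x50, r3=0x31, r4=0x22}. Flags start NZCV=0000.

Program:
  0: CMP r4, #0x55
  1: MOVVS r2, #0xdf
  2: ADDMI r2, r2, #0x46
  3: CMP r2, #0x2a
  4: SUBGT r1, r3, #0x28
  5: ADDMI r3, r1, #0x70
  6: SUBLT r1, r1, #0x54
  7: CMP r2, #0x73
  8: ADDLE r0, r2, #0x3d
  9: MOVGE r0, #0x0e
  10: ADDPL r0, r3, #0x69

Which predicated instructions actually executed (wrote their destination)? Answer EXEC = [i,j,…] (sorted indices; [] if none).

EXEC = [2,6,8,10]

0: ✓ CMP  NZCV=1000
1: · MOVVS
2: ✓ ADDMI  r2←0x96
3: ✓ CMP  NZCV=0011
4: · SUBGT
5: · ADDMI
6: ✓ SUBLT  r1←0xa7
7: ✓ CMP  NZCV=0011
8: ✓ ADDLE  r0←0xd3
9: · MOVGE
10: ✓ ADDPL  r0←0x9a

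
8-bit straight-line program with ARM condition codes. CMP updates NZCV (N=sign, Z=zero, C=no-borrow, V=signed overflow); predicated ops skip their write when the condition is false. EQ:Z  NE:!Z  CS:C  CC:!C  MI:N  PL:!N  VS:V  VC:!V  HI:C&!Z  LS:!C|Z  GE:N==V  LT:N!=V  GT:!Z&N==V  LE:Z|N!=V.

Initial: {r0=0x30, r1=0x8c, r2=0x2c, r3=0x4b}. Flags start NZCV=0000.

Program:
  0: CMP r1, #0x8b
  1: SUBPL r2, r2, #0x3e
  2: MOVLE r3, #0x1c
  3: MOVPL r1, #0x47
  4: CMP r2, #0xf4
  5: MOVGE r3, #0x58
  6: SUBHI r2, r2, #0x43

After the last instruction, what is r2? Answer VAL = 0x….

VAL = 0xee

[0] flags=0010 → (cmp)
[1] flags=0010 PL?T → r2=0xee
[2] flags=0010 LE?F → skip
[3] flags=0010 PL?T → r1=0x47
[4] flags=1000 → (cmp)
[5] flags=1000 GE?F → skip
[6] flags=1000 HI?F → skip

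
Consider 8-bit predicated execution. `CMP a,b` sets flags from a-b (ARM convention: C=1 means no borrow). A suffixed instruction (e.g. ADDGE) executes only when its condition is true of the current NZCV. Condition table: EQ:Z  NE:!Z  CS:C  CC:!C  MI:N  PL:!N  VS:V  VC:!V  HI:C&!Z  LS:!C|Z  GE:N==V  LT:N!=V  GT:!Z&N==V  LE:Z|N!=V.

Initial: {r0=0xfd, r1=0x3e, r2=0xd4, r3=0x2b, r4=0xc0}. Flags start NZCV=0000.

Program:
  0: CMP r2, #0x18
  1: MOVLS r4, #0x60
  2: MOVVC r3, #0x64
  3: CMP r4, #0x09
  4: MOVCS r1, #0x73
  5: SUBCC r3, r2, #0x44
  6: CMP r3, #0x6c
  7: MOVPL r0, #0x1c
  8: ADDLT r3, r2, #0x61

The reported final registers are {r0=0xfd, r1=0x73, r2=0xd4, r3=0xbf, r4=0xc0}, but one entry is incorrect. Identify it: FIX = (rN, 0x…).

0: ✓ CMP  NZCV=1010
1: · MOVLS
2: ✓ MOVVC  r3←0x64
3: ✓ CMP  NZCV=1010
4: ✓ MOVCS  r1←0x73
5: · SUBCC
6: ✓ CMP  NZCV=1000
7: · MOVPL
8: ✓ ADDLT  r3←0x35

FIX = (r3, 0x35)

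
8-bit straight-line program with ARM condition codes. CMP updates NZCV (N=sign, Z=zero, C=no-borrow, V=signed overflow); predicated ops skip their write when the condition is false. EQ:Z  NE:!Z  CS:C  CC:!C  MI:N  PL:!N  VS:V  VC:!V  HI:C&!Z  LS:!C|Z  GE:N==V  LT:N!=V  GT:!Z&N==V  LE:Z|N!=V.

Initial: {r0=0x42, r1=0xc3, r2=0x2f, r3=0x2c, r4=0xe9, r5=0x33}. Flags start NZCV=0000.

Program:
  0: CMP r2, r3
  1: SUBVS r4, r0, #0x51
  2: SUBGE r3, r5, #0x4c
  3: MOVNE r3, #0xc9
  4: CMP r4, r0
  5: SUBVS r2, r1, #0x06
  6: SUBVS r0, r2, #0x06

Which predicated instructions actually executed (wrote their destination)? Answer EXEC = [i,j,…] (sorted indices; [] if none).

EXEC = [2,3]

[0] flags=0010 → (cmp)
[1] flags=0010 VS?F → skip
[2] flags=0010 GE?T → r3=0xe7
[3] flags=0010 NE?T → r3=0xc9
[4] flags=1010 → (cmp)
[5] flags=1010 VS?F → skip
[6] flags=1010 VS?F → skip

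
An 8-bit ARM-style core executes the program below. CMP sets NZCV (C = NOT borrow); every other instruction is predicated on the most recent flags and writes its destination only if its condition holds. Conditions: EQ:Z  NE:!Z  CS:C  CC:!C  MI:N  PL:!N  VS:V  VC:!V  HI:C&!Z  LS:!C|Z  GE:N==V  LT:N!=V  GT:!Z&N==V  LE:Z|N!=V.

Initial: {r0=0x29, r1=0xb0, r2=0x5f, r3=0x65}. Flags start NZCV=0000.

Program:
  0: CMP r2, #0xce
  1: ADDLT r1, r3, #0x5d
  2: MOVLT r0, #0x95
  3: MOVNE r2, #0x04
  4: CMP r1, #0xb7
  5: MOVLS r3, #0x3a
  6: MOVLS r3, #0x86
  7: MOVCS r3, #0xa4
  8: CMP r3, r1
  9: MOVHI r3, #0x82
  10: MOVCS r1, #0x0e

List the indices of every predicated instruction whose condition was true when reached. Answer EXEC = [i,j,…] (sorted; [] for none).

EXEC = [3,5,6]

[0] flags=1001 → (cmp)
[1] flags=1001 LT?F → skip
[2] flags=1001 LT?F → skip
[3] flags=1001 NE?T → r2=0x04
[4] flags=1000 → (cmp)
[5] flags=1000 LS?T → r3=0x3a
[6] flags=1000 LS?T → r3=0x86
[7] flags=1000 CS?F → skip
[8] flags=1000 → (cmp)
[9] flags=1000 HI?F → skip
[10] flags=1000 CS?F → skip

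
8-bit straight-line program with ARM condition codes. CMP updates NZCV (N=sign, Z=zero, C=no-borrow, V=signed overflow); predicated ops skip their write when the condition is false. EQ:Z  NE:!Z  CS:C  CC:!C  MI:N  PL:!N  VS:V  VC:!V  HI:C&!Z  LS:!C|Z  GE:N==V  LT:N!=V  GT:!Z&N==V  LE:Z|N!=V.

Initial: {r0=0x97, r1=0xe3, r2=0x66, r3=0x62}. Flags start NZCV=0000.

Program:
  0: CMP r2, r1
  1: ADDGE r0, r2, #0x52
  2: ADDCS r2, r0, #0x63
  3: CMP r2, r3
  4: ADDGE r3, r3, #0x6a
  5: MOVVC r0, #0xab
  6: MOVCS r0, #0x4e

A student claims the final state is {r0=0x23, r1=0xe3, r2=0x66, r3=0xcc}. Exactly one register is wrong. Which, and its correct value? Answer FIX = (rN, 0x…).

0: ✓ CMP  NZCV=1001
1: ✓ ADDGE  r0←0xb8
2: · ADDCS
3: ✓ CMP  NZCV=0010
4: ✓ ADDGE  r3←0xcc
5: ✓ MOVVC  r0←0xab
6: ✓ MOVCS  r0←0x4e

FIX = (r0, 0x4e)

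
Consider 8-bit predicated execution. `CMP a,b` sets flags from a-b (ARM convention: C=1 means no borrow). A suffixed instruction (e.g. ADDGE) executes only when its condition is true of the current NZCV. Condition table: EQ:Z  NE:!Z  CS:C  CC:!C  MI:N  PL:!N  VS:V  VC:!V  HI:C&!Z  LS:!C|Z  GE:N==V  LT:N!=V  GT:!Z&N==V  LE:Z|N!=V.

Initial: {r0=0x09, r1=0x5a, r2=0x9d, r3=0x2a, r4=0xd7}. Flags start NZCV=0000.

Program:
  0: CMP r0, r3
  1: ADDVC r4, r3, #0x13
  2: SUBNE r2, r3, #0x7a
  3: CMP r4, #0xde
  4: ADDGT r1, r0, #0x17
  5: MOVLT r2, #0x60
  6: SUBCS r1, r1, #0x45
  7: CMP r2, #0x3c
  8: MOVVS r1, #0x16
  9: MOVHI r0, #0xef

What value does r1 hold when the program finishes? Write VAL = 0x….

0: ✓ CMP  NZCV=1000
1: ✓ ADDVC  r4←0x3d
2: ✓ SUBNE  r2←0xb0
3: ✓ CMP  NZCV=0000
4: ✓ ADDGT  r1←0x20
5: · MOVLT
6: · SUBCS
7: ✓ CMP  NZCV=0011
8: ✓ MOVVS  r1←0x16
9: ✓ MOVHI  r0←0xef

VAL = 0x16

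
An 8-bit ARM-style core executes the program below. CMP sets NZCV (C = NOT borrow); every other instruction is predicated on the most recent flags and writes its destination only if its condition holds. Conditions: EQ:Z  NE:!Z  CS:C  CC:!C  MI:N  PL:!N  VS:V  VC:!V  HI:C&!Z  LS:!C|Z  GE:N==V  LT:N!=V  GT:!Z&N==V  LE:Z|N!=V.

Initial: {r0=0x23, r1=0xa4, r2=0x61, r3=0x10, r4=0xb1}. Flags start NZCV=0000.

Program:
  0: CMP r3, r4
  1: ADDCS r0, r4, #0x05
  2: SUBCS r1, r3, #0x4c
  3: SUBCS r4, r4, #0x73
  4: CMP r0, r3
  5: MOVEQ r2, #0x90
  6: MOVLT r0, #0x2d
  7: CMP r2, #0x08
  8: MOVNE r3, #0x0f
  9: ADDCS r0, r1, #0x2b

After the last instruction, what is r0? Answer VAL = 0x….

0: ✓ CMP  NZCV=0000
1: · ADDCS
2: · SUBCS
3: · SUBCS
4: ✓ CMP  NZCV=0010
5: · MOVEQ
6: · MOVLT
7: ✓ CMP  NZCV=0010
8: ✓ MOVNE  r3←0x0f
9: ✓ ADDCS  r0←0xcf

VAL = 0xcf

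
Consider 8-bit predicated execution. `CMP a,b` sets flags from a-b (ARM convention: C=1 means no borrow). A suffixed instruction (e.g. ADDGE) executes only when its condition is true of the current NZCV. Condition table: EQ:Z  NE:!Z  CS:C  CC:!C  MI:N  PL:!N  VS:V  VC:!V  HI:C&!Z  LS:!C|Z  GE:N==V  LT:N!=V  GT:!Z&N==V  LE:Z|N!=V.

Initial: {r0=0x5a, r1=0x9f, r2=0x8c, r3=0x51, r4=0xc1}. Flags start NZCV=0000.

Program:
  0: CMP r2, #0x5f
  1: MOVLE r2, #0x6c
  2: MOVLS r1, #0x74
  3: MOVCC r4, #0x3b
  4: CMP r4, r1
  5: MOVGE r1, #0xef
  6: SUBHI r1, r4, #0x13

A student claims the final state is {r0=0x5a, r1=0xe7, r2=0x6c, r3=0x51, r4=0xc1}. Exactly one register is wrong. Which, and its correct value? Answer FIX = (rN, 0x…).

0: ✓ CMP  NZCV=0011
1: ✓ MOVLE  r2←0x6c
2: · MOVLS
3: · MOVCC
4: ✓ CMP  NZCV=0010
5: ✓ MOVGE  r1←0xef
6: ✓ SUBHI  r1←0xae

FIX = (r1, 0xae)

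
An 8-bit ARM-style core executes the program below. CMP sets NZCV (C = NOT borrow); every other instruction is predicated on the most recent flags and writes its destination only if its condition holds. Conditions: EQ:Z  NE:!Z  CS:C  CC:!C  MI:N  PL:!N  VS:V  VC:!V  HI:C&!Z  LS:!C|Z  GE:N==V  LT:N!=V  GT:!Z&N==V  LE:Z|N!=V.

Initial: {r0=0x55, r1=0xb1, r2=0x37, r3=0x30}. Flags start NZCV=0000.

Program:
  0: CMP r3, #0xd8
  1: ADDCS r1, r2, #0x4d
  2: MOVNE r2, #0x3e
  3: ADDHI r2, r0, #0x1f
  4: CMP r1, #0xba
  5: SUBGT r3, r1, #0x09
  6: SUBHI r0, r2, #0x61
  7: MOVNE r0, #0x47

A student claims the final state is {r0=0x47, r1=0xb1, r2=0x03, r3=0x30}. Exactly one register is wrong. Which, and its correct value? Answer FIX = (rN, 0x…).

FIX = (r2, 0x3e)

[0] flags=0000 → (cmp)
[1] flags=0000 CS?F → skip
[2] flags=0000 NE?T → r2=0x3e
[3] flags=0000 HI?F → skip
[4] flags=1000 → (cmp)
[5] flags=1000 GT?F → skip
[6] flags=1000 HI?F → skip
[7] flags=1000 NE?T → r0=0x47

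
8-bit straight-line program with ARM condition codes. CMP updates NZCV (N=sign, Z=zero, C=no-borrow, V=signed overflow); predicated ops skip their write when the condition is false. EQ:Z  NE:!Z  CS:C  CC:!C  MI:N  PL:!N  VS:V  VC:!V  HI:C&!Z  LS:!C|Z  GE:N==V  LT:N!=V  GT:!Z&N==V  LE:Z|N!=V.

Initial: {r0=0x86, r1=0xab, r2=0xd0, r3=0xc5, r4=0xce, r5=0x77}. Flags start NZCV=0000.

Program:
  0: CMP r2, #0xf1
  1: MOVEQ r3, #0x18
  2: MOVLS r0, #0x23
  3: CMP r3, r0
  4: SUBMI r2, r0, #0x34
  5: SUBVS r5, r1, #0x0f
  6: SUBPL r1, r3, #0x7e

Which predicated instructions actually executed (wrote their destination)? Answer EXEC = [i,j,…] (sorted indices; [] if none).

0: ✓ CMP  NZCV=1000
1: · MOVEQ
2: ✓ MOVLS  r0←0x23
3: ✓ CMP  NZCV=1010
4: ✓ SUBMI  r2←0xef
5: · SUBVS
6: · SUBPL

EXEC = [2,4]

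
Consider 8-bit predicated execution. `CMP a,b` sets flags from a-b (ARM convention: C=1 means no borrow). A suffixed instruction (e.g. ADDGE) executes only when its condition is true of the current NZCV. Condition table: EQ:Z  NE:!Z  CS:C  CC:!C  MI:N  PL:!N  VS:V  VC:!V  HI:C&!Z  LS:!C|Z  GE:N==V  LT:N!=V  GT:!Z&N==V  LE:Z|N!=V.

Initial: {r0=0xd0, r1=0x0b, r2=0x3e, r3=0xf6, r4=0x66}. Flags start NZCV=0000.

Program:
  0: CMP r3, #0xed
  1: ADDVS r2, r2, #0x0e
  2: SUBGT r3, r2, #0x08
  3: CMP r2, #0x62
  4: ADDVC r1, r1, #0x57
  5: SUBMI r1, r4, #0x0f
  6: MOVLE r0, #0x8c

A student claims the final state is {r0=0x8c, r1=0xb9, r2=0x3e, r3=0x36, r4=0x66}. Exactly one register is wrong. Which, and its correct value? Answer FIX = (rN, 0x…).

[0] flags=0010 → (cmp)
[1] flags=0010 VS?F → skip
[2] flags=0010 GT?T → r3=0x36
[3] flags=1000 → (cmp)
[4] flags=1000 VC?T → r1=0x62
[5] flags=1000 MI?T → r1=0x57
[6] flags=1000 LE?T → r0=0x8c

FIX = (r1, 0x57)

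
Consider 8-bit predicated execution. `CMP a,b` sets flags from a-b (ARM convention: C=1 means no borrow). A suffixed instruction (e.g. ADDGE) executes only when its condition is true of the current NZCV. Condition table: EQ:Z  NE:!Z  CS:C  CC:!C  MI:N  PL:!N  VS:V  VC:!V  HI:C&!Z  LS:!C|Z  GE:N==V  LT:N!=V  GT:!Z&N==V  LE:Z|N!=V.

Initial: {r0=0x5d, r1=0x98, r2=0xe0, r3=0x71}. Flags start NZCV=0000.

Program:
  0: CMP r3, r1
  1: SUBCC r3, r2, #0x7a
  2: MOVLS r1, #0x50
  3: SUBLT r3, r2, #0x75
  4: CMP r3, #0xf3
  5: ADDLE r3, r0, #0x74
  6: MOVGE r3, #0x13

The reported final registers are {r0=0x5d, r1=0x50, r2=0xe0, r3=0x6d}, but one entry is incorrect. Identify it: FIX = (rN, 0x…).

FIX = (r3, 0x13)

0: ✓ CMP  NZCV=1001
1: ✓ SUBCC  r3←0x66
2: ✓ MOVLS  r1←0x50
3: · SUBLT
4: ✓ CMP  NZCV=0000
5: · ADDLE
6: ✓ MOVGE  r3←0x13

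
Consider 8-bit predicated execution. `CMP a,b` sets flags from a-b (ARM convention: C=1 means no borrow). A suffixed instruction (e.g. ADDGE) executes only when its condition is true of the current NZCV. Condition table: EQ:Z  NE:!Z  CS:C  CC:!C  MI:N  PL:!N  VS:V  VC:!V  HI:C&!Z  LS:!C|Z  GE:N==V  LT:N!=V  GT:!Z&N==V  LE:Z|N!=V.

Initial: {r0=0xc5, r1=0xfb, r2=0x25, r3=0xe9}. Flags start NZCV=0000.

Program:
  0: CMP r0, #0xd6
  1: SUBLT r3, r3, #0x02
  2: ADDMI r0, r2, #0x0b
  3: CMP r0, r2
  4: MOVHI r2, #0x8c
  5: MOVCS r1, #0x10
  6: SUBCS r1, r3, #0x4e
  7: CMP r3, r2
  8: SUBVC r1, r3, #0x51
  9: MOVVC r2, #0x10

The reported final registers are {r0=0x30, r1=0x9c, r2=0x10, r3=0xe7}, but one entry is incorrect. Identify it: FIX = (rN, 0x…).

[0] flags=1000 → (cmp)
[1] flags=1000 LT?T → r3=0xe7
[2] flags=1000 MI?T → r0=0x30
[3] flags=0010 → (cmp)
[4] flags=0010 HI?T → r2=0x8c
[5] flags=0010 CS?T → r1=0x10
[6] flags=0010 CS?T → r1=0x99
[7] flags=0010 → (cmp)
[8] flags=0010 VC?T → r1=0x96
[9] flags=0010 VC?T → r2=0x10

FIX = (r1, 0x96)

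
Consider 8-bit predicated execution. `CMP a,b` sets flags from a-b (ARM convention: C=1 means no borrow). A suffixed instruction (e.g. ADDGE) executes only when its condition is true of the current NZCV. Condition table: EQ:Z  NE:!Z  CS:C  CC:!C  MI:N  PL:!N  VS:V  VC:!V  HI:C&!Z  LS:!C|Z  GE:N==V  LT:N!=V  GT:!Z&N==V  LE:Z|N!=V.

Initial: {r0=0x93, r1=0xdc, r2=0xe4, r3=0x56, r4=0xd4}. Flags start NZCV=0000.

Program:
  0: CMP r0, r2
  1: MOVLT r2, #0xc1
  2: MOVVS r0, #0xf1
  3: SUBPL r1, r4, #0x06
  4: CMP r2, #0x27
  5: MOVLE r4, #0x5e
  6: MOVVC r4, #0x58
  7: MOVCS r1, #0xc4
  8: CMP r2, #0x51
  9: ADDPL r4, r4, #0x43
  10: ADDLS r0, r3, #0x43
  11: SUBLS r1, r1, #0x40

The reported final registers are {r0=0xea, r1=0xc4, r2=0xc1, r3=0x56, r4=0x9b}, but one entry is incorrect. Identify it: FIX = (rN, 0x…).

FIX = (r0, 0x93)

0: ✓ CMP  NZCV=1000
1: ✓ MOVLT  r2←0xc1
2: · MOVVS
3: · SUBPL
4: ✓ CMP  NZCV=1010
5: ✓ MOVLE  r4←0x5e
6: ✓ MOVVC  r4←0x58
7: ✓ MOVCS  r1←0xc4
8: ✓ CMP  NZCV=0011
9: ✓ ADDPL  r4←0x9b
10: · ADDLS
11: · SUBLS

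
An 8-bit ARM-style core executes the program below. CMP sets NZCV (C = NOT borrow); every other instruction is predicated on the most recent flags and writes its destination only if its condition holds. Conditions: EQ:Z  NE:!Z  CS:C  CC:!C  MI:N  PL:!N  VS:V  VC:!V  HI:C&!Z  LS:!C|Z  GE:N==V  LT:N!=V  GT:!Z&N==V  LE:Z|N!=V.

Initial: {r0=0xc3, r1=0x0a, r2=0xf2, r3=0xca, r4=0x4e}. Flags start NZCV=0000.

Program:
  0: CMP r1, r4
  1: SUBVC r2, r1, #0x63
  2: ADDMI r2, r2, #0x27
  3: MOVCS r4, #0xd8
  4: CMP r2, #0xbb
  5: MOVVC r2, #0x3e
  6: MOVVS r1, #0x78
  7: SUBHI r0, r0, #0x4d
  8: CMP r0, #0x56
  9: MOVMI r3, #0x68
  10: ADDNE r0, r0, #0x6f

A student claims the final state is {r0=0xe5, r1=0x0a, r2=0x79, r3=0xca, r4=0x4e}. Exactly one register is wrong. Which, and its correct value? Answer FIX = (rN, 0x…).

0: ✓ CMP  NZCV=1000
1: ✓ SUBVC  r2←0xa7
2: ✓ ADDMI  r2←0xce
3: · MOVCS
4: ✓ CMP  NZCV=0010
5: ✓ MOVVC  r2←0x3e
6: · MOVVS
7: ✓ SUBHI  r0←0x76
8: ✓ CMP  NZCV=0010
9: · MOVMI
10: ✓ ADDNE  r0←0xe5

FIX = (r2, 0x3e)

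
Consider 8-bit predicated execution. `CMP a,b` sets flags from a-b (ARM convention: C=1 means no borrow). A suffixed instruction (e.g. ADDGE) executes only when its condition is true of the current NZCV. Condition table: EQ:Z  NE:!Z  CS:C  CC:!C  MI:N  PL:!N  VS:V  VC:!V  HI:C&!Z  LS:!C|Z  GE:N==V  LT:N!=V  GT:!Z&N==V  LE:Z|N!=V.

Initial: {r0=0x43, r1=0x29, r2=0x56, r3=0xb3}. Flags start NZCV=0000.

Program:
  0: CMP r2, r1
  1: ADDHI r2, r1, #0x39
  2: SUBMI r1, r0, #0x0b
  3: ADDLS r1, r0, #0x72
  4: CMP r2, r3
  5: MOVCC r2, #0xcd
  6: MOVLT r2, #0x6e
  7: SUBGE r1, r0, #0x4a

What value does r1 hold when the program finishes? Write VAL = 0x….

0: ✓ CMP  NZCV=0010
1: ✓ ADDHI  r2←0x62
2: · SUBMI
3: · ADDLS
4: ✓ CMP  NZCV=1001
5: ✓ MOVCC  r2←0xcd
6: · MOVLT
7: ✓ SUBGE  r1←0xf9

VAL = 0xf9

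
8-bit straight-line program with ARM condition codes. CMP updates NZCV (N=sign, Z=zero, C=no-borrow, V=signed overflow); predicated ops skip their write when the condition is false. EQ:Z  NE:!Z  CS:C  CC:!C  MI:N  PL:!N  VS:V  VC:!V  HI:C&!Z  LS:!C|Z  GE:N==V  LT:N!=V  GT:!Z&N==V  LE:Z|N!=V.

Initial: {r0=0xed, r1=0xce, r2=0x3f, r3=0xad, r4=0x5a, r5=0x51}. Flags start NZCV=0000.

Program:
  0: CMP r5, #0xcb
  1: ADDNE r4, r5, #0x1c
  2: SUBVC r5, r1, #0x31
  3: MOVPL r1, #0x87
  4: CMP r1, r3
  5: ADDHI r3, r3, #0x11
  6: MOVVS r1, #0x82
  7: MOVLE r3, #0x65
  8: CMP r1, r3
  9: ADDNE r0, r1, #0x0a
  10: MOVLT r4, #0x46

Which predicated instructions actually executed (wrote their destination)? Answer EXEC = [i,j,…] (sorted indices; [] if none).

EXEC = [1,5,9]

[0] flags=1001 → (cmp)
[1] flags=1001 NE?T → r4=0x6d
[2] flags=1001 VC?F → skip
[3] flags=1001 PL?F → skip
[4] flags=0010 → (cmp)
[5] flags=0010 HI?T → r3=0xbe
[6] flags=0010 VS?F → skip
[7] flags=0010 LE?F → skip
[8] flags=0010 → (cmp)
[9] flags=0010 NE?T → r0=0xd8
[10] flags=0010 LT?F → skip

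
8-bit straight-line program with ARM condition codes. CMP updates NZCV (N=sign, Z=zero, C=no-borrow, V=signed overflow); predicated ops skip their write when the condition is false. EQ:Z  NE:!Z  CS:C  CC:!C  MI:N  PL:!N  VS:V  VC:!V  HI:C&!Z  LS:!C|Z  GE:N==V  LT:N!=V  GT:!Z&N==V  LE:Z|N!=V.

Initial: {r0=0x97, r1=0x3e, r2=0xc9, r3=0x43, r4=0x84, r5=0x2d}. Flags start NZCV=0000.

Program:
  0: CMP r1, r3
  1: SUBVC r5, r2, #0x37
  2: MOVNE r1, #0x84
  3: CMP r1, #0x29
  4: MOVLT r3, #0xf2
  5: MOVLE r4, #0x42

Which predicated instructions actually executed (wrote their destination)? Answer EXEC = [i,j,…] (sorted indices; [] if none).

0: ✓ CMP  NZCV=1000
1: ✓ SUBVC  r5←0x92
2: ✓ MOVNE  r1←0x84
3: ✓ CMP  NZCV=0011
4: ✓ MOVLT  r3←0xf2
5: ✓ MOVLE  r4←0x42

EXEC = [1,2,4,5]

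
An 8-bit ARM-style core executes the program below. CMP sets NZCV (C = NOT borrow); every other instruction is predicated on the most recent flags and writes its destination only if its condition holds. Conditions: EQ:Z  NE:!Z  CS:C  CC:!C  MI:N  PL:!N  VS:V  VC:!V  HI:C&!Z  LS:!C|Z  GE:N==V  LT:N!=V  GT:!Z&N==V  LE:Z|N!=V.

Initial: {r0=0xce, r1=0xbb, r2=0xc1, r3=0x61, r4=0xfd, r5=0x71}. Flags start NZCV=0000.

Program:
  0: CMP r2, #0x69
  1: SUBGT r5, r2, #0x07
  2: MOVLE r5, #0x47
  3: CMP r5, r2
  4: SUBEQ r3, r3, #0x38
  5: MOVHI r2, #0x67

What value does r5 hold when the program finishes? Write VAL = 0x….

VAL = 0x47

0: ✓ CMP  NZCV=0011
1: · SUBGT
2: ✓ MOVLE  r5←0x47
3: ✓ CMP  NZCV=1001
4: · SUBEQ
5: · MOVHI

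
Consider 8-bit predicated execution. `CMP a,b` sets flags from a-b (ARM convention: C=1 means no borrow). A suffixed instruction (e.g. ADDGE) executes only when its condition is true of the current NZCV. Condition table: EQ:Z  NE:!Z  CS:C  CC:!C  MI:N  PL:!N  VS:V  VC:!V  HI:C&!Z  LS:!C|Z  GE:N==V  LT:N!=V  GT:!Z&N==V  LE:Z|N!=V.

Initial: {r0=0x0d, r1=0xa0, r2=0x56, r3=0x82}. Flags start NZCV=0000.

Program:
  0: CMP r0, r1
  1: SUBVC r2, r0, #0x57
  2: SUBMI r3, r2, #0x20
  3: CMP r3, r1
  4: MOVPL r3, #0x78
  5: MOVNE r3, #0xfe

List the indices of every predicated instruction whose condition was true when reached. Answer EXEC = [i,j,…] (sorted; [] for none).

0: ✓ CMP  NZCV=0000
1: ✓ SUBVC  r2←0xb6
2: · SUBMI
3: ✓ CMP  NZCV=1000
4: · MOVPL
5: ✓ MOVNE  r3←0xfe

EXEC = [1,5]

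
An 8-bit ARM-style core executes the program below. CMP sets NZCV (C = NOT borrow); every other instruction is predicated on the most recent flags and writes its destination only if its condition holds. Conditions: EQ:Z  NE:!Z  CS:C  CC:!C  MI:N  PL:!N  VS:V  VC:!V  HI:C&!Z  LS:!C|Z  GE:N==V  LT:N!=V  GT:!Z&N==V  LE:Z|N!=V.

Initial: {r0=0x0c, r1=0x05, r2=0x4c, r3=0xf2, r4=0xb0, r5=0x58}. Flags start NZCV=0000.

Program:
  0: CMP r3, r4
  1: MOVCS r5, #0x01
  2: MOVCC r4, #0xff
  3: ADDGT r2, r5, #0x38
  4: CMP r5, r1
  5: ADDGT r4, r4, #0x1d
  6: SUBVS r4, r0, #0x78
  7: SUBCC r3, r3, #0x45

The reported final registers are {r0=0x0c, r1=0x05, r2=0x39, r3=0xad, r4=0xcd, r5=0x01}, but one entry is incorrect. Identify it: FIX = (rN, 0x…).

0: ✓ CMP  NZCV=0010
1: ✓ MOVCS  r5←0x01
2: · MOVCC
3: ✓ ADDGT  r2←0x39
4: ✓ CMP  NZCV=1000
5: · ADDGT
6: · SUBVS
7: ✓ SUBCC  r3←0xad

FIX = (r4, 0xb0)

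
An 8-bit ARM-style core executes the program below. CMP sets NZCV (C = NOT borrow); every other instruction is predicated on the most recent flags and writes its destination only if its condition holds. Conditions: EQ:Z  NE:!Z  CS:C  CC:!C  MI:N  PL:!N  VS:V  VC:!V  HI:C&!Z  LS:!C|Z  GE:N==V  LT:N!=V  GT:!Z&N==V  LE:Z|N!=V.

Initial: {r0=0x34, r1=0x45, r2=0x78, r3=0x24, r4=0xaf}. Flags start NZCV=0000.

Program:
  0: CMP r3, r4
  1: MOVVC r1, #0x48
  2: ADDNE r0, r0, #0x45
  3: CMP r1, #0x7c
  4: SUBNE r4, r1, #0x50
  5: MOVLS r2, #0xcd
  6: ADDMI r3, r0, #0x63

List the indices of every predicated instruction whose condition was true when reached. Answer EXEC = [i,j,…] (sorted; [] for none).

0: ✓ CMP  NZCV=0000
1: ✓ MOVVC  r1←0x48
2: ✓ ADDNE  r0←0x79
3: ✓ CMP  NZCV=1000
4: ✓ SUBNE  r4←0xf8
5: ✓ MOVLS  r2←0xcd
6: ✓ ADDMI  r3←0xdc

EXEC = [1,2,4,5,6]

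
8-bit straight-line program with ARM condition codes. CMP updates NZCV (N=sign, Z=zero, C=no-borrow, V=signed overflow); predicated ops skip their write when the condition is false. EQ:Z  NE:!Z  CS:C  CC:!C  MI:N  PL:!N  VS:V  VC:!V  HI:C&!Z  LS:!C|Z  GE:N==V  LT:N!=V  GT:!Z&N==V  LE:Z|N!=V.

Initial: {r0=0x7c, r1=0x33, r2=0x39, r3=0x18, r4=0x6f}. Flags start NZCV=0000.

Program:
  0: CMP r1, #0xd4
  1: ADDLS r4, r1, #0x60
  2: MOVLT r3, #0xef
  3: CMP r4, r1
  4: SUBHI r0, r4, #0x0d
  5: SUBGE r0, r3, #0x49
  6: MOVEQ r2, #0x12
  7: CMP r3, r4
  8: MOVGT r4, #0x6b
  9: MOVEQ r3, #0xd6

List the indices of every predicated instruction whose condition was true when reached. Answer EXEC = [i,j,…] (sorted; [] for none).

EXEC = [1,4,8]

[0] flags=0000 → (cmp)
[1] flags=0000 LS?T → r4=0x93
[2] flags=0000 LT?F → skip
[3] flags=0011 → (cmp)
[4] flags=0011 HI?T → r0=0x86
[5] flags=0011 GE?F → skip
[6] flags=0011 EQ?F → skip
[7] flags=1001 → (cmp)
[8] flags=1001 GT?T → r4=0x6b
[9] flags=1001 EQ?F → skip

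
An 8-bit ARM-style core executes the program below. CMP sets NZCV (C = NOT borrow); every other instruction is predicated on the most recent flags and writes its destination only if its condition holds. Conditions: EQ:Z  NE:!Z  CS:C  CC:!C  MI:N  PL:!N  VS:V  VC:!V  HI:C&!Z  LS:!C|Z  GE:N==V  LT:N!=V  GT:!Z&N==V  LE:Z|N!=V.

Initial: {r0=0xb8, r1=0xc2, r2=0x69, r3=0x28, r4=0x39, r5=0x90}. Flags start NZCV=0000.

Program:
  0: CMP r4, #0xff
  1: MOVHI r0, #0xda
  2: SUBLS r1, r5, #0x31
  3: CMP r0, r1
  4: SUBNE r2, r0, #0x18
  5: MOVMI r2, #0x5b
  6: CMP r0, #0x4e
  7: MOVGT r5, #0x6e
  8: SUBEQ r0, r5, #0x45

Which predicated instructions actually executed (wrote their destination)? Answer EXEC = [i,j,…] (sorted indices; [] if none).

[0] flags=0000 → (cmp)
[1] flags=0000 HI?F → skip
[2] flags=0000 LS?T → r1=0x5f
[3] flags=0011 → (cmp)
[4] flags=0011 NE?T → r2=0xa0
[5] flags=0011 MI?F → skip
[6] flags=0011 → (cmp)
[7] flags=0011 GT?F → skip
[8] flags=0011 EQ?F → skip

EXEC = [2,4]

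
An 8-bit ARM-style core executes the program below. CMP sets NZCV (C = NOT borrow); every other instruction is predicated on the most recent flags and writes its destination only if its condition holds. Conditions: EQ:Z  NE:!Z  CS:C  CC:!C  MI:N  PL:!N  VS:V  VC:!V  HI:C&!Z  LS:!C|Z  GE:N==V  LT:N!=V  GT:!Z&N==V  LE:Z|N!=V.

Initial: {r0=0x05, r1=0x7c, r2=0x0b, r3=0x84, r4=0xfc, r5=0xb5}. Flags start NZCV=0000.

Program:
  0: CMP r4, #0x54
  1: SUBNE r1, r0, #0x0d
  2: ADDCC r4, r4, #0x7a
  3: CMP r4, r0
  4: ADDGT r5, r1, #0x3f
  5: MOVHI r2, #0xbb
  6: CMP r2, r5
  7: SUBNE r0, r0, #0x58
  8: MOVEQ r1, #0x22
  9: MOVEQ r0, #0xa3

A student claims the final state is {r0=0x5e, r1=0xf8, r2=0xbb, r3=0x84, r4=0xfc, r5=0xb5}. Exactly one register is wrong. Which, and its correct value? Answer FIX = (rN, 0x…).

0: ✓ CMP  NZCV=1010
1: ✓ SUBNE  r1←0xf8
2: · ADDCC
3: ✓ CMP  NZCV=1010
4: · ADDGT
5: ✓ MOVHI  r2←0xbb
6: ✓ CMP  NZCV=0010
7: ✓ SUBNE  r0←0xad
8: · MOVEQ
9: · MOVEQ

FIX = (r0, 0xad)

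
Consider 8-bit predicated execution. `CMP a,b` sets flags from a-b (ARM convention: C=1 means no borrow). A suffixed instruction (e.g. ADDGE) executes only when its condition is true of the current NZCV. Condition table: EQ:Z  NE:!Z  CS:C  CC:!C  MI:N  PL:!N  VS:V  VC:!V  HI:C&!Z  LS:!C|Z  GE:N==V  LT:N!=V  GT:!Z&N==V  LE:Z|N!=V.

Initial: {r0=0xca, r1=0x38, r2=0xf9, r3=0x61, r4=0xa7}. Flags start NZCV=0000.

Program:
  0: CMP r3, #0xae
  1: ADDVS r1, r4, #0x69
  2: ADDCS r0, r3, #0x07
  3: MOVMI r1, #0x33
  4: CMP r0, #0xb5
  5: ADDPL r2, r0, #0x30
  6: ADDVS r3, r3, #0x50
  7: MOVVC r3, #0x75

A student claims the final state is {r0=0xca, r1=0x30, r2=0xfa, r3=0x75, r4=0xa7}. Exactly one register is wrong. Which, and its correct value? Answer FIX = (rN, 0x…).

[0] flags=1001 → (cmp)
[1] flags=1001 VS?T → r1=0x10
[2] flags=1001 CS?F → skip
[3] flags=1001 MI?T → r1=0x33
[4] flags=0010 → (cmp)
[5] flags=0010 PL?T → r2=0xfa
[6] flags=0010 VS?F → skip
[7] flags=0010 VC?T → r3=0x75

FIX = (r1, 0x33)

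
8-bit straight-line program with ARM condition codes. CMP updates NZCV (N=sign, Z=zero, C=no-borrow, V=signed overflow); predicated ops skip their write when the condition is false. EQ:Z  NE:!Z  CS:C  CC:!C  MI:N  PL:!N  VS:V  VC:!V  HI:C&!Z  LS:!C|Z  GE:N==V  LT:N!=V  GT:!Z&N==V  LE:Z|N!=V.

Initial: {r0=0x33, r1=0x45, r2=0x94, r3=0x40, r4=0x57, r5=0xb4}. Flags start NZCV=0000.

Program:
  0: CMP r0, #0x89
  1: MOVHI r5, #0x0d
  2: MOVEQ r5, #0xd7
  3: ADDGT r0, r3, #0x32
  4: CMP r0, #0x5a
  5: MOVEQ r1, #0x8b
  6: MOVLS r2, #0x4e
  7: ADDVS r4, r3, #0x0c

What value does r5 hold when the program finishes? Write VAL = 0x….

VAL = 0xb4

[0] flags=1001 → (cmp)
[1] flags=1001 HI?F → skip
[2] flags=1001 EQ?F → skip
[3] flags=1001 GT?T → r0=0x72
[4] flags=0010 → (cmp)
[5] flags=0010 EQ?F → skip
[6] flags=0010 LS?F → skip
[7] flags=0010 VS?F → skip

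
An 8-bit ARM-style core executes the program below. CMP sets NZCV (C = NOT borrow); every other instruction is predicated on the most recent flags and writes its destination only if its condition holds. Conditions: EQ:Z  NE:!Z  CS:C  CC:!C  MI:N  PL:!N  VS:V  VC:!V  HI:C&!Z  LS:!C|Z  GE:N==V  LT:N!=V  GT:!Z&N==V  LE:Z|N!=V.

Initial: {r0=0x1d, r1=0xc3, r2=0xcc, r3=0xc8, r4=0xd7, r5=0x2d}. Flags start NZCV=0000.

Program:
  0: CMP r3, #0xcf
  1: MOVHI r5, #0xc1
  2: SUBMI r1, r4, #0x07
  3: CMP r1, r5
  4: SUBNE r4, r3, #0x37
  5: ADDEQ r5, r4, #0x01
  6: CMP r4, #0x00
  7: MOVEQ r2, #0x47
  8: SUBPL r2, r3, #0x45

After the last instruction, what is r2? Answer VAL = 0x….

VAL = 0xcc

0: ✓ CMP  NZCV=1000
1: · MOVHI
2: ✓ SUBMI  r1←0xd0
3: ✓ CMP  NZCV=1010
4: ✓ SUBNE  r4←0x91
5: · ADDEQ
6: ✓ CMP  NZCV=1010
7: · MOVEQ
8: · SUBPL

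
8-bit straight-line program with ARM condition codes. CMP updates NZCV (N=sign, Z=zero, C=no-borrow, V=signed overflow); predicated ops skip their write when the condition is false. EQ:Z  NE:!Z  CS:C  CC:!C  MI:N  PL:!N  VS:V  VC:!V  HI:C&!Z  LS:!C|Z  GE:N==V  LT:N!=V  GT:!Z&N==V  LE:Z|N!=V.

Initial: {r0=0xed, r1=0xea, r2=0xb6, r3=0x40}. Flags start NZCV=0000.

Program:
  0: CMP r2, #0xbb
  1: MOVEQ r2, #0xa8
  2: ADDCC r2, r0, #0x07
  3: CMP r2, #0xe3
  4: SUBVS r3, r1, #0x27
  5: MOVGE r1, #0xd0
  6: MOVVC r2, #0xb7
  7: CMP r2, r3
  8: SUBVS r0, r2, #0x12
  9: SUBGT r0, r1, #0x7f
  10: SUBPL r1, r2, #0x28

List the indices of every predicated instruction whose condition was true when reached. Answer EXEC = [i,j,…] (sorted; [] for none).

EXEC = [2,5,6,8,10]

[0] flags=1000 → (cmp)
[1] flags=1000 EQ?F → skip
[2] flags=1000 CC?T → r2=0xf4
[3] flags=0010 → (cmp)
[4] flags=0010 VS?F → skip
[5] flags=0010 GE?T → r1=0xd0
[6] flags=0010 VC?T → r2=0xb7
[7] flags=0011 → (cmp)
[8] flags=0011 VS?T → r0=0xa5
[9] flags=0011 GT?F → skip
[10] flags=0011 PL?T → r1=0x8f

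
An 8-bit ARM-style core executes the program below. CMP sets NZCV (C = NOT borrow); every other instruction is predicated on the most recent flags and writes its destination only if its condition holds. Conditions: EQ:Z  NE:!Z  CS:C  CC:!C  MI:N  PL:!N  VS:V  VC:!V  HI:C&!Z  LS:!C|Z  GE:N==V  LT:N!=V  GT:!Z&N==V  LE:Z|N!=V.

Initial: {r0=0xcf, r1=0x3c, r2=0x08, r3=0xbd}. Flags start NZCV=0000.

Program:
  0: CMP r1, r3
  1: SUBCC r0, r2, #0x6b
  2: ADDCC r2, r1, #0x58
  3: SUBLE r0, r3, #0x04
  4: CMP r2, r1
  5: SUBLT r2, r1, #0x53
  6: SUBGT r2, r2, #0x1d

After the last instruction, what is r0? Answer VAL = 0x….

VAL = 0x9d

0: ✓ CMP  NZCV=0000
1: ✓ SUBCC  r0←0x9d
2: ✓ ADDCC  r2←0x94
3: · SUBLE
4: ✓ CMP  NZCV=0011
5: ✓ SUBLT  r2←0xe9
6: · SUBGT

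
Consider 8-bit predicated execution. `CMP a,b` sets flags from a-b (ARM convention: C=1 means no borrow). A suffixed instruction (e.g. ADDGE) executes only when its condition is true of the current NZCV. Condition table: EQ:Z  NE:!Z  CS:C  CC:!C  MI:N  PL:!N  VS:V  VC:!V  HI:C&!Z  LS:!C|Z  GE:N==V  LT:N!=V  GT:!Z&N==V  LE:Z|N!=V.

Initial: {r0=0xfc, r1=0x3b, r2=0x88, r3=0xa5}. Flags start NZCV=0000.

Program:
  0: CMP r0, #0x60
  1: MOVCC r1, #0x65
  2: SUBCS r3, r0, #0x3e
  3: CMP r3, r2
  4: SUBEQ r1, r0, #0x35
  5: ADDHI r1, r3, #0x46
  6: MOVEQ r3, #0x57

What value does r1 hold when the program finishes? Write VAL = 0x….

[0] flags=1010 → (cmp)
[1] flags=1010 CC?F → skip
[2] flags=1010 CS?T → r3=0xbe
[3] flags=0010 → (cmp)
[4] flags=0010 EQ?F → skip
[5] flags=0010 HI?T → r1=0x04
[6] flags=0010 EQ?F → skip

VAL = 0x04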